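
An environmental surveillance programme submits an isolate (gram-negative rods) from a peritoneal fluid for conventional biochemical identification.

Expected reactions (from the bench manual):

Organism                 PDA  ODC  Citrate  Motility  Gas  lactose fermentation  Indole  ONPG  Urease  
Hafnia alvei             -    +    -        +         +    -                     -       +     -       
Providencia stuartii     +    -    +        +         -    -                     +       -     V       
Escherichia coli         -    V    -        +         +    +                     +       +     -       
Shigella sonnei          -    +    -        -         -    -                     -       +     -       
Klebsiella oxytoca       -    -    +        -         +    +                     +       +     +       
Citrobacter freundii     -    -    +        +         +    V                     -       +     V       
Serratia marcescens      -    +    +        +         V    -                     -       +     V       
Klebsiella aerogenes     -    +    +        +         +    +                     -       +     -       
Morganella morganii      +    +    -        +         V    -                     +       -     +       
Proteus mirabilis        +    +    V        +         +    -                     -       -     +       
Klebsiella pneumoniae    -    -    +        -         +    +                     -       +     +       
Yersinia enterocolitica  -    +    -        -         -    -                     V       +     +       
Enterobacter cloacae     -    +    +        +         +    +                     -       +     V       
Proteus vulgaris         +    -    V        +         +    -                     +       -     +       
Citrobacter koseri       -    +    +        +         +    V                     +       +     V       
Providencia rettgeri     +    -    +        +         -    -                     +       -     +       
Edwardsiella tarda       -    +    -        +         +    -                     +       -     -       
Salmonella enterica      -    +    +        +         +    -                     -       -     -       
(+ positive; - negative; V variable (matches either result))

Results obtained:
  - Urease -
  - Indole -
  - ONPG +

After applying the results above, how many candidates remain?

Indole -: excludes 8 organisms — 10 left.
Urease -: excludes Proteus mirabilis, Klebsiella pneumoniae, Yersinia enterocolitica — 7 left.
ONPG +: excludes Salmonella enterica — 6 left.
Still consistent: Citrobacter freundii, Enterobacter cloacae, Hafnia alvei, Klebsiella aerogenes, Serratia marcescens, Shigella sonnei.

6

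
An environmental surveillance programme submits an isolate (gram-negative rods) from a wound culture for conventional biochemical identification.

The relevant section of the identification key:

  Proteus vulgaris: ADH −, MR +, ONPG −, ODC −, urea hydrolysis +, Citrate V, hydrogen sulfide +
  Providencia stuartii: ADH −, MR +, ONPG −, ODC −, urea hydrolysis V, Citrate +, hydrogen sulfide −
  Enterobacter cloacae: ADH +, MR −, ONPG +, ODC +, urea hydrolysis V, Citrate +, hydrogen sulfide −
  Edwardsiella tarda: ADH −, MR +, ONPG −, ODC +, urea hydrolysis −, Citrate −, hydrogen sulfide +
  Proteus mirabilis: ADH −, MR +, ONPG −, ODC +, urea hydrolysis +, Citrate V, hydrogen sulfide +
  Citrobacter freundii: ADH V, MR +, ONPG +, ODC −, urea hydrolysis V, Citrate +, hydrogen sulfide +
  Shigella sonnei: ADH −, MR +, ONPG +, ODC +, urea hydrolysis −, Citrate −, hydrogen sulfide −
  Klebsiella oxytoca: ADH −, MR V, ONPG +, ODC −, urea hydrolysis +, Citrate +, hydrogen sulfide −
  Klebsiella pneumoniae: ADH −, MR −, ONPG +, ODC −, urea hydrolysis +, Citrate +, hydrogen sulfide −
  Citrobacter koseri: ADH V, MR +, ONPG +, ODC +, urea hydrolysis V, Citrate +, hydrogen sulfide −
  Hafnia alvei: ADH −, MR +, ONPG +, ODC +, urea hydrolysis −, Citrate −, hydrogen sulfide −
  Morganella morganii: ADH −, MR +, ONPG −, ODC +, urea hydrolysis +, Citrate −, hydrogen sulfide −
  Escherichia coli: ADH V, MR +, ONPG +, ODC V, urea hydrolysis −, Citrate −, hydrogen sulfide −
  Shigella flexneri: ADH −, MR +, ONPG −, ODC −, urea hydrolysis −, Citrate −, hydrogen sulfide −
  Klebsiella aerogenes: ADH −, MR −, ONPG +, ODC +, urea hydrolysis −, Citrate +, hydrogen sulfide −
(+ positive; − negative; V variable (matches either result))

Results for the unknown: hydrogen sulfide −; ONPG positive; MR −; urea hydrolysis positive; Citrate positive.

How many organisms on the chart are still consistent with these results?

3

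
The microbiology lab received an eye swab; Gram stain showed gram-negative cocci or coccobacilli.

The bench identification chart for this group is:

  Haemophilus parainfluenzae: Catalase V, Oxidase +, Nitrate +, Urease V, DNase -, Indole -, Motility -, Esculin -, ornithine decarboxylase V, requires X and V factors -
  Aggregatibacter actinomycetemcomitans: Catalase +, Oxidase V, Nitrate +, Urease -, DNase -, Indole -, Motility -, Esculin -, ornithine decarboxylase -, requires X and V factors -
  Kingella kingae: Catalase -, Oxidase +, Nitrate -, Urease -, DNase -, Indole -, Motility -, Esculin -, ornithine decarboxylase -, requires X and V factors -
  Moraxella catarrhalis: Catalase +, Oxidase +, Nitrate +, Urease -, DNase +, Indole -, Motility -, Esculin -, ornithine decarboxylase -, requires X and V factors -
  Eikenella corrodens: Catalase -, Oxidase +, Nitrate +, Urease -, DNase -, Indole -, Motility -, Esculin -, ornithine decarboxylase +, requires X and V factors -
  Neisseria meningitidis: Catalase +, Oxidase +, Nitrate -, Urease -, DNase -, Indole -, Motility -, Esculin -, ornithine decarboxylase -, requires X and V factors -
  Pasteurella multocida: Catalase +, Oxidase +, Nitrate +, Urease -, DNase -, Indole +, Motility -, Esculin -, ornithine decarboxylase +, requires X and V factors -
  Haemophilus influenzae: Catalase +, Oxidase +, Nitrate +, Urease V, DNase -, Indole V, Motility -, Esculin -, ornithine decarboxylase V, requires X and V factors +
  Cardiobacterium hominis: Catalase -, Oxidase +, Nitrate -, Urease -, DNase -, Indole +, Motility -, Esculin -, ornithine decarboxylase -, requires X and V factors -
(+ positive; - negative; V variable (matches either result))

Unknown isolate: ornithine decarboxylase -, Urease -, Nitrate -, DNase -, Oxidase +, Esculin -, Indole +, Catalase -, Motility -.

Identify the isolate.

Cardiobacterium hominis

Esculin -: all 9 remaining candidates are consistent.
Indole +: excludes 6 organisms — 3 left.
Motility -: all 3 remaining candidates are consistent.
Oxidase +: all 3 remaining candidates are consistent.
ornithine decarboxylase -: excludes Pasteurella multocida — 2 left.
Nitrate -: excludes Haemophilus influenzae — 1 left.
DNase -: the one remaining candidate is consistent.
Catalase -: the one remaining candidate is consistent.
Urease -: the one remaining candidate is consistent.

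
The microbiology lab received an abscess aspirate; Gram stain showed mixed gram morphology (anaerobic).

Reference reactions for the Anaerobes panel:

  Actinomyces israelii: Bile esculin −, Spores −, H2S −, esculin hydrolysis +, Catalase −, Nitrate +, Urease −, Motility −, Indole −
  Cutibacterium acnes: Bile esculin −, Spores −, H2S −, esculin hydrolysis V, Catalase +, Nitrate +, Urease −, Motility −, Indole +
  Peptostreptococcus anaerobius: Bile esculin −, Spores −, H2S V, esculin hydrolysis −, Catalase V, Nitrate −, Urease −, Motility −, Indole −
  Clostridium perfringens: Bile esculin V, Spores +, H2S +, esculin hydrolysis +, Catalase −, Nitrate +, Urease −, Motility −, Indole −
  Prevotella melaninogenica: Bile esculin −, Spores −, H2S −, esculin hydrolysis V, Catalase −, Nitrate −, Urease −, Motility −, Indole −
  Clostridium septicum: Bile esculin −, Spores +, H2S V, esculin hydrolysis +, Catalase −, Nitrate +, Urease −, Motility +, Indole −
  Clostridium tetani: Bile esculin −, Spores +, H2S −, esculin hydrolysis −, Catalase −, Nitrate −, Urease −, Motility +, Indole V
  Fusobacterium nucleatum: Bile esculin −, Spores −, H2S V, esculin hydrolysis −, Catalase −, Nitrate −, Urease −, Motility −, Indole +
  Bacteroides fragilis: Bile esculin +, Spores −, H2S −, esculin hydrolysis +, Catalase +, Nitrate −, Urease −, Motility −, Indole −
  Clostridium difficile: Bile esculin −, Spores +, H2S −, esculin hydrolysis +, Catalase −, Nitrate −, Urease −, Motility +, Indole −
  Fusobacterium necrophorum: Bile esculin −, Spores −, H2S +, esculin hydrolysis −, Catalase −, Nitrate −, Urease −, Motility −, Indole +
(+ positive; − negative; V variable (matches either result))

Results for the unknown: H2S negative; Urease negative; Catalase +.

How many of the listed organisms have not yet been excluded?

3

Catalase +: excludes 8 organisms — 3 left.
H2S −: all 3 remaining candidates are consistent.
Urease −: all 3 remaining candidates are consistent.
Still consistent: Bacteroides fragilis, Cutibacterium acnes, Peptostreptococcus anaerobius.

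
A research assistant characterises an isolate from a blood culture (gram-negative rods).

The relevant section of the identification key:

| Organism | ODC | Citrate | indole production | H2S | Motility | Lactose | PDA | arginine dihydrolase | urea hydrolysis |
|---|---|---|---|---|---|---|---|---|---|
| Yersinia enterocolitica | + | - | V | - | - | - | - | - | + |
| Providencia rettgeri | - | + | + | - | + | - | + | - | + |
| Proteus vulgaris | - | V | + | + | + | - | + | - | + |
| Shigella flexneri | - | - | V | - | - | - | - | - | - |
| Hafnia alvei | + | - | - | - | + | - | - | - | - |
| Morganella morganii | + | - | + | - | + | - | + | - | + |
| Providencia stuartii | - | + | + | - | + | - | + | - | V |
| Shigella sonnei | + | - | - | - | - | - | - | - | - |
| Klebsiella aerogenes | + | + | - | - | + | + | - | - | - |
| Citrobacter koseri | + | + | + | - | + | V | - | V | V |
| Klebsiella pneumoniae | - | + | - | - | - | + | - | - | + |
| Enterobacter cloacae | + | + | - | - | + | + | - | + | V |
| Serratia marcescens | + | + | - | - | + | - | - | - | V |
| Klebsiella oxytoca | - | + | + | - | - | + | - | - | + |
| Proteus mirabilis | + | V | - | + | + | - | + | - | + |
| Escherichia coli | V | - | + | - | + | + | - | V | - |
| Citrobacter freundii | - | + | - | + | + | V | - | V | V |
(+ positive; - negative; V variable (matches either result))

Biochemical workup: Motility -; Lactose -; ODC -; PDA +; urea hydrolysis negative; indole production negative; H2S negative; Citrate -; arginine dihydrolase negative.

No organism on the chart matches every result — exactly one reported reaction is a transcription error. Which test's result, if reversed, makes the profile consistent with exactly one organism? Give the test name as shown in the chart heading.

PDA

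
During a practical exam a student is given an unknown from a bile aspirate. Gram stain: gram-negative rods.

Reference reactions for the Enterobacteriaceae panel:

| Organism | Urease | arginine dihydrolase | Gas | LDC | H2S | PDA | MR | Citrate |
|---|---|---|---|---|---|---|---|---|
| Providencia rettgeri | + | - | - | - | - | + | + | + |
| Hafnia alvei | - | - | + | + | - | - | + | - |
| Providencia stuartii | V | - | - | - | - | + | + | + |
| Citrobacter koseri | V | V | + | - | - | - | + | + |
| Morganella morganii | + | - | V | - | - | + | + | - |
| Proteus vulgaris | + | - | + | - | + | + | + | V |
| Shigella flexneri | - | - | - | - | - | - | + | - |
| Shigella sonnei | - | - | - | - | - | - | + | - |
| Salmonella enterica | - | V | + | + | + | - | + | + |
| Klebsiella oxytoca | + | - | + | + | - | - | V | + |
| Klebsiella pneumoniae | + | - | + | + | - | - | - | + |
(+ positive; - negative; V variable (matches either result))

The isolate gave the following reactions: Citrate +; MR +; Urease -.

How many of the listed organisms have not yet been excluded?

Citrate +: excludes Hafnia alvei, Morganella morganii, Shigella flexneri, Shigella sonnei — 7 left.
Urease -: excludes Providencia rettgeri, Proteus vulgaris, Klebsiella oxytoca, Klebsiella pneumoniae — 3 left.
MR +: all 3 remaining candidates are consistent.
Still consistent: Citrobacter koseri, Providencia stuartii, Salmonella enterica.

3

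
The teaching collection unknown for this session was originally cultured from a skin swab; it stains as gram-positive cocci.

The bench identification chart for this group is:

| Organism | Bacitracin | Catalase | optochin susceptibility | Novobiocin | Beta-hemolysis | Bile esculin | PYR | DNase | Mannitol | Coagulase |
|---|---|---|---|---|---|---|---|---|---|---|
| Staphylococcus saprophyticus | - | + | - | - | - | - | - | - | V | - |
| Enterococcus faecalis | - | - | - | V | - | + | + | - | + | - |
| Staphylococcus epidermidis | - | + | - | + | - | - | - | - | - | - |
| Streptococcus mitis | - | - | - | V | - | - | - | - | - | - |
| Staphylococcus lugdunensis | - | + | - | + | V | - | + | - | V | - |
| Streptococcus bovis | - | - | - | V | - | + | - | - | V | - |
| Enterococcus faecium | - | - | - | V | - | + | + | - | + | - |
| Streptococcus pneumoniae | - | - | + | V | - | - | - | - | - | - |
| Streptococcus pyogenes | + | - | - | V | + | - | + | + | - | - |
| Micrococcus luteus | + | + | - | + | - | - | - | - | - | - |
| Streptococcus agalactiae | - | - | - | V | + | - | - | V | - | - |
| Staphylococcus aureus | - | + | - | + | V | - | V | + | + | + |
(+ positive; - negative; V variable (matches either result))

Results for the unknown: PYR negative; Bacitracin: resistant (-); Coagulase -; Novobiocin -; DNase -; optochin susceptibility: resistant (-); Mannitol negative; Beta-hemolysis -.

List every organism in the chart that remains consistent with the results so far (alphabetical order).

Staphylococcus saprophyticus, Streptococcus bovis, Streptococcus mitis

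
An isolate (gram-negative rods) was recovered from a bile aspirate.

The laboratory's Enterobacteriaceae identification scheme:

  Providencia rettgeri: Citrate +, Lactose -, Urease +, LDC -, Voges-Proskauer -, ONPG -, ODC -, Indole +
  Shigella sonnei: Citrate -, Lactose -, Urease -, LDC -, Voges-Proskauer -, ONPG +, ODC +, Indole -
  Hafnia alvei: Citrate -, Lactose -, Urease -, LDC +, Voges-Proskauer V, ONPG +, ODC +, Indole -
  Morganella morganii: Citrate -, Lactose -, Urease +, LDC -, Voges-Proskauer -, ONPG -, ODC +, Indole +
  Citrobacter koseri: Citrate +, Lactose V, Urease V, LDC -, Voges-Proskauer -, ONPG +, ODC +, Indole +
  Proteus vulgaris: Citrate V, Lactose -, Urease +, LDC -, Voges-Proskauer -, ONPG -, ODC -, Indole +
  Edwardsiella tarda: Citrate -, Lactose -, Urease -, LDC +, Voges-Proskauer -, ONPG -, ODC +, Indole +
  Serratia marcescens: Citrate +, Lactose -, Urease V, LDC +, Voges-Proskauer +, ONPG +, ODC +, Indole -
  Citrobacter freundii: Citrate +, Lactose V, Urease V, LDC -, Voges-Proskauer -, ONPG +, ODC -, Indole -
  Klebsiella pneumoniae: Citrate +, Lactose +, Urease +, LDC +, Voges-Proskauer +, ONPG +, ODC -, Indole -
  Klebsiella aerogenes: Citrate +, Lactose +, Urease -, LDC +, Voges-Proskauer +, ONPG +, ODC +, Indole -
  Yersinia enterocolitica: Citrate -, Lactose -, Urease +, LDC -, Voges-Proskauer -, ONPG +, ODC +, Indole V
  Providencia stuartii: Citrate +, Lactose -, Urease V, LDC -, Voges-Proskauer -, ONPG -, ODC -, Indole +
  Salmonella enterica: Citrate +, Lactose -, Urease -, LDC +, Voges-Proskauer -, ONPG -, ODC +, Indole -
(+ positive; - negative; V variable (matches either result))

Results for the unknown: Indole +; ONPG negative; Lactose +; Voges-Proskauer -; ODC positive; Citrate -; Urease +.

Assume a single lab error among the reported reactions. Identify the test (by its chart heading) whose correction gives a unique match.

Lactose

As reported, no row in the chart matches all 7 reactions.
Reversing Voges-Proskauer → still no organism matches.
Reversing Lactose (to -) → unique match: Morganella morganii.
Reversing ONPG → still no organism matches.
Reversing ODC → still no organism matches.
Reversing Citrate → still no organism matches.
Reversing Indole → still no organism matches.
Reversing Urease → still no organism matches.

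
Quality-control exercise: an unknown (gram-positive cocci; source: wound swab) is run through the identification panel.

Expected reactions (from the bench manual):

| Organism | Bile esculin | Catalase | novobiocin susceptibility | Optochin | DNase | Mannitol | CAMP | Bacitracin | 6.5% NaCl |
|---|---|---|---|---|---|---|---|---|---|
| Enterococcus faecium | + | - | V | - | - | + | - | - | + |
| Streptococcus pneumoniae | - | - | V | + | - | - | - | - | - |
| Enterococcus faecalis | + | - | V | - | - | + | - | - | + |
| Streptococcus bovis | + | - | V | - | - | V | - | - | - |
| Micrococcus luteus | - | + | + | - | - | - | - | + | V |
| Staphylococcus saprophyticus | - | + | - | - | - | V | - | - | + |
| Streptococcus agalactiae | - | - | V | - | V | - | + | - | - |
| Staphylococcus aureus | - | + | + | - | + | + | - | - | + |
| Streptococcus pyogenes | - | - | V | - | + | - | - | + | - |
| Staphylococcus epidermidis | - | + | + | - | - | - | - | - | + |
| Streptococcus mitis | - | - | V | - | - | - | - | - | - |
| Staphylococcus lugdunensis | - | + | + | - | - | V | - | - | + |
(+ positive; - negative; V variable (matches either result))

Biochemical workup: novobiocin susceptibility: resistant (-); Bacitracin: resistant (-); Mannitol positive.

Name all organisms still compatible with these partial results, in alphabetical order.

Bacitracin -: excludes Micrococcus luteus, Streptococcus pyogenes — 10 left.
novobiocin susceptibility -: excludes Staphylococcus aureus, Staphylococcus epidermidis, Staphylococcus lugdunensis — 7 left.
Mannitol +: excludes Streptococcus pneumoniae, Streptococcus agalactiae, Streptococcus mitis — 4 left.

Enterococcus faecalis, Enterococcus faecium, Staphylococcus saprophyticus, Streptococcus bovis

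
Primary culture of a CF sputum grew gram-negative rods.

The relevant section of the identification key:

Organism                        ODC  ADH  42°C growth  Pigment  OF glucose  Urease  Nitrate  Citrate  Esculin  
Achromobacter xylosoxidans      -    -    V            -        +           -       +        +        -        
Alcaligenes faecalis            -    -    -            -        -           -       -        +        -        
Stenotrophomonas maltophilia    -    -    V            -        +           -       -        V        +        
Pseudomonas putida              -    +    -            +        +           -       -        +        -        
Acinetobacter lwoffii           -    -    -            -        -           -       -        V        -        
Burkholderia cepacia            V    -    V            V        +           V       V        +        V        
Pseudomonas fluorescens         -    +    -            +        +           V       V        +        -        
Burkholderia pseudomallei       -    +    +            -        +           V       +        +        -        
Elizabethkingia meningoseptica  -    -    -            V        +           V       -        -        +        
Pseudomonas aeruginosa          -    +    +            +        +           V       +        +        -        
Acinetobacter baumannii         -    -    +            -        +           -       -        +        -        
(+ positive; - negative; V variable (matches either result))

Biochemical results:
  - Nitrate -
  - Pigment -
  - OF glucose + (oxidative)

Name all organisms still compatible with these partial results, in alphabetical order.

Pigment -: excludes Pseudomonas putida, Pseudomonas fluorescens, Pseudomonas aeruginosa — 8 left.
OF glucose +: excludes Alcaligenes faecalis, Acinetobacter lwoffii — 6 left.
Nitrate -: excludes Achromobacter xylosoxidans, Burkholderia pseudomallei — 4 left.

Acinetobacter baumannii, Burkholderia cepacia, Elizabethkingia meningoseptica, Stenotrophomonas maltophilia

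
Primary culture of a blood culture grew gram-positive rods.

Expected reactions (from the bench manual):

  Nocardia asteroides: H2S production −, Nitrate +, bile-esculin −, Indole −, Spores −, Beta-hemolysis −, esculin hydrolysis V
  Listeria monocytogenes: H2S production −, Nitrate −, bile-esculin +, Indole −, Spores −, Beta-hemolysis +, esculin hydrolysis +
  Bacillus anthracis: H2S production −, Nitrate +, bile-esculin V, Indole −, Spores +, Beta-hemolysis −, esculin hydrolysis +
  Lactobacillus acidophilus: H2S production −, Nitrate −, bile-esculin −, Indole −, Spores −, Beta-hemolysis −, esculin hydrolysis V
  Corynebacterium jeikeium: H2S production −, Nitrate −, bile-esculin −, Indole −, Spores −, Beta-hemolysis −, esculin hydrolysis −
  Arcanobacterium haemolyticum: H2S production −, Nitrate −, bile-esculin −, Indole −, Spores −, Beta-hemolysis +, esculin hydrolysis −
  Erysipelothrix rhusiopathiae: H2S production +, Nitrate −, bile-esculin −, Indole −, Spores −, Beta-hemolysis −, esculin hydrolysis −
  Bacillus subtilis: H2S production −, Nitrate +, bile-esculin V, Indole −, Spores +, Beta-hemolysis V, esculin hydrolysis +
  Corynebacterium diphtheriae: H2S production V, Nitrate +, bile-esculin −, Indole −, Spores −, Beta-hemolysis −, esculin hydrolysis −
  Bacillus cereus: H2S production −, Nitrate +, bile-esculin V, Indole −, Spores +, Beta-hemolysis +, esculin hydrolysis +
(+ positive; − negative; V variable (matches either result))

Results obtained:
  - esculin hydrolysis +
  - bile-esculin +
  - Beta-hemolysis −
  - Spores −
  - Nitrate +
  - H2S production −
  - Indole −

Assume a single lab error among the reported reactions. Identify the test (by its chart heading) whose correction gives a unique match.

bile-esculin

As reported, no row in the chart matches all 7 reactions.
Reversing Spores → 2 organisms match (not unique).
Reversing Indole → still no organism matches.
Reversing Nitrate → still no organism matches.
Reversing Beta-hemolysis → still no organism matches.
Reversing bile-esculin (to −) → unique match: Nocardia asteroides.
Reversing H2S production → still no organism matches.
Reversing esculin hydrolysis → still no organism matches.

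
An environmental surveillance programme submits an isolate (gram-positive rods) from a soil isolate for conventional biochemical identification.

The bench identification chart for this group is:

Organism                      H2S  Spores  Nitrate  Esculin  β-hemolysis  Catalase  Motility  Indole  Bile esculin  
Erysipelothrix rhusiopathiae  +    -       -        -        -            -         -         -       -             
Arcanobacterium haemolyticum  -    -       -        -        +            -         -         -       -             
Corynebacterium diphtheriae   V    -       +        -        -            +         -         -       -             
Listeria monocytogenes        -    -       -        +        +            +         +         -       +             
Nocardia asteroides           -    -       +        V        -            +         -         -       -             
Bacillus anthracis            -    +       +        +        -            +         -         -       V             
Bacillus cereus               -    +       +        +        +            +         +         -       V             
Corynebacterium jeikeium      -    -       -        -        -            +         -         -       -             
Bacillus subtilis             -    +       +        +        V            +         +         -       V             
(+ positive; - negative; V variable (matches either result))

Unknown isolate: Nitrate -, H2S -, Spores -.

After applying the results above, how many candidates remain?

3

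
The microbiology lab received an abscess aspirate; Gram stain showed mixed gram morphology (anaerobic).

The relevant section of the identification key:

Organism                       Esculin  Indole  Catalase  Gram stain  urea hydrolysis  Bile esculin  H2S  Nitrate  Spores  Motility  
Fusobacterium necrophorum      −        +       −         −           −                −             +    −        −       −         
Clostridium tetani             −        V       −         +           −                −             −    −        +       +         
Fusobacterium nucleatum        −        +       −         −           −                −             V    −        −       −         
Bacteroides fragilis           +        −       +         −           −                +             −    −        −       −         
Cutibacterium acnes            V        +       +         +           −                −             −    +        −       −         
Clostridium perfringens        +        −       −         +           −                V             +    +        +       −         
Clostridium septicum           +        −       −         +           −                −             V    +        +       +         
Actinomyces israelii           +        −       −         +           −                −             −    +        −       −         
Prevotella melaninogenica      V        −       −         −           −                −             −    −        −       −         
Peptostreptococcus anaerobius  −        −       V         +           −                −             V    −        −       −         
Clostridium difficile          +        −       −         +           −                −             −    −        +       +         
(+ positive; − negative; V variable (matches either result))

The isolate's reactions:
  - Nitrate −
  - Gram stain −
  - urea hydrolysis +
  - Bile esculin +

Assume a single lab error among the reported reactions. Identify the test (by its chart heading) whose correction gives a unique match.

urea hydrolysis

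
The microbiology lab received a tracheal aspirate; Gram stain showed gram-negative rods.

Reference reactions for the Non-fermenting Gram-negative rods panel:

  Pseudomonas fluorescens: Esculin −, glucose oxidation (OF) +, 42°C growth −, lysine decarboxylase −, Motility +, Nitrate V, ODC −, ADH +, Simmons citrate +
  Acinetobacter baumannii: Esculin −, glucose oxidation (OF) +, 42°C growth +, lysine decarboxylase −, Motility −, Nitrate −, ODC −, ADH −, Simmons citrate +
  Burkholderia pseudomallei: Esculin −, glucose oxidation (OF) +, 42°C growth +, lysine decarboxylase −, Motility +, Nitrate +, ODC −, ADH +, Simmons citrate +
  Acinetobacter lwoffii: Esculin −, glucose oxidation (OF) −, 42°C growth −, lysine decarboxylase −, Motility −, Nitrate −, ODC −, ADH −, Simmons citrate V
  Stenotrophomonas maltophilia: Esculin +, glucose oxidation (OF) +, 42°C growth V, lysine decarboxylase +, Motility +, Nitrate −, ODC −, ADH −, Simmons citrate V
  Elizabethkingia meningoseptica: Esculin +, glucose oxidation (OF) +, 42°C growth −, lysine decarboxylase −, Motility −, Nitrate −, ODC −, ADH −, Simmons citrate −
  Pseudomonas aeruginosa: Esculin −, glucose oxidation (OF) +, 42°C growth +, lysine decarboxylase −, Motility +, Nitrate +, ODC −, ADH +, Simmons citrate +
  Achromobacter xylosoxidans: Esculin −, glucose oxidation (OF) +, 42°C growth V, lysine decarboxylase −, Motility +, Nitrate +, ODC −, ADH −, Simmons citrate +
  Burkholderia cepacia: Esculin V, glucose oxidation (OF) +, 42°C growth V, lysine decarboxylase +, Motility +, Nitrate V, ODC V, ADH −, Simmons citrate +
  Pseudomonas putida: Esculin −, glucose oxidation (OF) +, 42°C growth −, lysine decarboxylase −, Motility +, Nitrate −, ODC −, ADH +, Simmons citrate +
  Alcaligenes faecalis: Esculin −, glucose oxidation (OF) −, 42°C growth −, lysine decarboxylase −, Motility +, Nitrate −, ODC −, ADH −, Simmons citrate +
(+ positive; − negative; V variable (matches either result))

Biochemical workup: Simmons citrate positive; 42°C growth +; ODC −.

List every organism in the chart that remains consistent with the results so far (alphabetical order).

Simmons citrate +: excludes Elizabethkingia meningoseptica — 10 left.
42°C growth +: excludes Pseudomonas fluorescens, Acinetobacter lwoffii, Pseudomonas putida, Alcaligenes faecalis — 6 left.
ODC −: all 6 remaining candidates are consistent.

Achromobacter xylosoxidans, Acinetobacter baumannii, Burkholderia cepacia, Burkholderia pseudomallei, Pseudomonas aeruginosa, Stenotrophomonas maltophilia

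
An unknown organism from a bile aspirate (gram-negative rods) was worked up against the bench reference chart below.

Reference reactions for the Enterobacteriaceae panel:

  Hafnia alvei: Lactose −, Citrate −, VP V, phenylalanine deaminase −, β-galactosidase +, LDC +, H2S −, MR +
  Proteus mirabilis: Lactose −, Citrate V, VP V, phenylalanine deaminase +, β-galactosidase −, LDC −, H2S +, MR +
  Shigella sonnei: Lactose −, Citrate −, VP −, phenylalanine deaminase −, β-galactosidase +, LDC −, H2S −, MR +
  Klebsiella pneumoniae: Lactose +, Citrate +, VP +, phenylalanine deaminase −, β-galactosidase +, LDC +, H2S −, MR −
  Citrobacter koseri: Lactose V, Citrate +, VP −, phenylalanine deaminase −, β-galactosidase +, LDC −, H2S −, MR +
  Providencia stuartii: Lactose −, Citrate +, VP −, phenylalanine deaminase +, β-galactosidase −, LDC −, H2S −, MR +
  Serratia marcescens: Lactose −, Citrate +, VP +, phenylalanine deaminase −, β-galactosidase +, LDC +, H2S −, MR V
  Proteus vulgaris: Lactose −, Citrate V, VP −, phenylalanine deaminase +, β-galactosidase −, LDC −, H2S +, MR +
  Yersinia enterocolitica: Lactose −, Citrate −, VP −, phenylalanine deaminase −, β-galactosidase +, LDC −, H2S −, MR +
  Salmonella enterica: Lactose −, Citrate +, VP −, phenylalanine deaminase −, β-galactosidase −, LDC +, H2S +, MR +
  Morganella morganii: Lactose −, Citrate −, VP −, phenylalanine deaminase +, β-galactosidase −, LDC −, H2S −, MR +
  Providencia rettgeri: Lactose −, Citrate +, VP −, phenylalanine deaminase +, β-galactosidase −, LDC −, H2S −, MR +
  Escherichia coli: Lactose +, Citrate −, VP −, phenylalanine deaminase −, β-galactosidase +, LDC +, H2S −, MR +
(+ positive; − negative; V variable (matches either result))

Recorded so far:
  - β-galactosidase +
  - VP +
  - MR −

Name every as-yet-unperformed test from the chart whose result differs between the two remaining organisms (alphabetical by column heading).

Lactose

β-galactosidase +: excludes 6 organisms — 7 left.
VP +: excludes Shigella sonnei, Citrobacter koseri, Yersinia enterocolitica, Escherichia coli — 3 left.
MR −: excludes Hafnia alvei — 2 left.
Two candidates remain: Klebsiella pneumoniae and Serratia marcescens.
  Lactose: Klebsiella pneumoniae +, Serratia marcescens − — discriminates.
  Citrate: + vs + — same for both, does not separate.
  phenylalanine deaminase: − vs − — same for both, does not separate.
  LDC: + vs + — same for both, does not separate.
  H2S: − vs − — same for both, does not separate.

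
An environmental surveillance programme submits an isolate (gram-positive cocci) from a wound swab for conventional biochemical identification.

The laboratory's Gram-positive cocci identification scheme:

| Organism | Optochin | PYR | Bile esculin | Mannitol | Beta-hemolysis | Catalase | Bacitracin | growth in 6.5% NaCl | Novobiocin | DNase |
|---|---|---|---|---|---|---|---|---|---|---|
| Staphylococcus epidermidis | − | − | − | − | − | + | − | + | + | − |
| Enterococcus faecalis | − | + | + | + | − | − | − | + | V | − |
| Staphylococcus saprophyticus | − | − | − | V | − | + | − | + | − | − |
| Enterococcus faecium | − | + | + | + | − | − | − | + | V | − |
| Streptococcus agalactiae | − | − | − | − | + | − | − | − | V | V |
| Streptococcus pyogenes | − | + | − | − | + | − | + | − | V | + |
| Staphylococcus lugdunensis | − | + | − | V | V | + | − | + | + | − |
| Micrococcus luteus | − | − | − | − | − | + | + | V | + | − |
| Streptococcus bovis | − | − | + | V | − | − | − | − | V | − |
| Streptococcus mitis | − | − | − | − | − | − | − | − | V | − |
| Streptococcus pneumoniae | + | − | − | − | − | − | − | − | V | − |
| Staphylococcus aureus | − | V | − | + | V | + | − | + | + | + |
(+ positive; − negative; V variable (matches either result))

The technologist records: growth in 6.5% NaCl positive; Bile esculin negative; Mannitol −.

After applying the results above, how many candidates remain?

4

growth in 6.5% NaCl +: excludes 5 organisms — 7 left.
Bile esculin −: excludes Enterococcus faecalis, Enterococcus faecium — 5 left.
Mannitol −: excludes Staphylococcus aureus — 4 left.
Still consistent: Micrococcus luteus, Staphylococcus epidermidis, Staphylococcus lugdunensis, Staphylococcus saprophyticus.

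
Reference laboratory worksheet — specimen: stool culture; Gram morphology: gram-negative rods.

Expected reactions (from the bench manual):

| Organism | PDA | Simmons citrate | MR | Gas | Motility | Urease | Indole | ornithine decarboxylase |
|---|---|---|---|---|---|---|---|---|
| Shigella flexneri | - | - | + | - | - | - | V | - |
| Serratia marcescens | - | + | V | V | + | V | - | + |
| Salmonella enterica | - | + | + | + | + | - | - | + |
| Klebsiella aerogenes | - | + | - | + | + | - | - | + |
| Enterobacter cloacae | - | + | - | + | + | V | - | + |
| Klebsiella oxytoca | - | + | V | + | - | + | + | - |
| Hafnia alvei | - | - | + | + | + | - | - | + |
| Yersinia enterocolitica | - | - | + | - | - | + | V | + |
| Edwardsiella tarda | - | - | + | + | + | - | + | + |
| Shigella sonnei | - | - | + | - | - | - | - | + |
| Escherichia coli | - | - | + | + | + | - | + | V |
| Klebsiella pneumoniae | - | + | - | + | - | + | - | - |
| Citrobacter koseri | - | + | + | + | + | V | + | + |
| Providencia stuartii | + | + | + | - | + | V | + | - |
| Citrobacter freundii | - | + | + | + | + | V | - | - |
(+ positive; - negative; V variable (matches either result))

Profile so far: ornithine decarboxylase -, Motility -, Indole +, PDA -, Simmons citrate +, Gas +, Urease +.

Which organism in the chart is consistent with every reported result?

Klebsiella oxytoca

Simmons citrate +: excludes 6 organisms — 9 left.
PDA -: excludes Providencia stuartii — 8 left.
Gas +: all 8 remaining candidates are consistent.
Urease +: excludes Salmonella enterica, Klebsiella aerogenes — 6 left.
ornithine decarboxylase -: excludes Serratia marcescens, Enterobacter cloacae, Citrobacter koseri — 3 left.
Motility -: excludes Citrobacter freundii — 2 left.
Indole +: excludes Klebsiella pneumoniae — 1 left.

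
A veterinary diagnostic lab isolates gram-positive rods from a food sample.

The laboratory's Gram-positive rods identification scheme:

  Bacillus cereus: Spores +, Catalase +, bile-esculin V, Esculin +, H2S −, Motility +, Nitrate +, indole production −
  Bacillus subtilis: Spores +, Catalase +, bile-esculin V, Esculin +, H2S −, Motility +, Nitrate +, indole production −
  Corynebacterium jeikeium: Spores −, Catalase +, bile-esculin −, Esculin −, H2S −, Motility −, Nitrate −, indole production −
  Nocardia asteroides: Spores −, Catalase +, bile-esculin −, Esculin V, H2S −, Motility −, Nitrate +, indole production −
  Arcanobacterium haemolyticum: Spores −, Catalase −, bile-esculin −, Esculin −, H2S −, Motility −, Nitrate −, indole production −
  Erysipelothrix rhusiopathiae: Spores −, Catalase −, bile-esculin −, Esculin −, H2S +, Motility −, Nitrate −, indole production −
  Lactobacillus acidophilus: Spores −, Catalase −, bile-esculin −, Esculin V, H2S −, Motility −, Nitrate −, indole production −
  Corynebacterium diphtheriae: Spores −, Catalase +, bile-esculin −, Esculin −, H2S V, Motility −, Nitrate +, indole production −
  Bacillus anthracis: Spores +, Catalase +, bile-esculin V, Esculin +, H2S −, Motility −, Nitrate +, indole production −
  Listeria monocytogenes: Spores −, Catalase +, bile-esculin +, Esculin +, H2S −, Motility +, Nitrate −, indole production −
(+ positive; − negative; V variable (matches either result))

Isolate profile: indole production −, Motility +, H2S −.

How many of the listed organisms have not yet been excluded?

H2S −: excludes Erysipelothrix rhusiopathiae — 9 left.
indole production −: all 9 remaining candidates are consistent.
Motility +: excludes 6 organisms — 3 left.
Still consistent: Bacillus cereus, Bacillus subtilis, Listeria monocytogenes.

3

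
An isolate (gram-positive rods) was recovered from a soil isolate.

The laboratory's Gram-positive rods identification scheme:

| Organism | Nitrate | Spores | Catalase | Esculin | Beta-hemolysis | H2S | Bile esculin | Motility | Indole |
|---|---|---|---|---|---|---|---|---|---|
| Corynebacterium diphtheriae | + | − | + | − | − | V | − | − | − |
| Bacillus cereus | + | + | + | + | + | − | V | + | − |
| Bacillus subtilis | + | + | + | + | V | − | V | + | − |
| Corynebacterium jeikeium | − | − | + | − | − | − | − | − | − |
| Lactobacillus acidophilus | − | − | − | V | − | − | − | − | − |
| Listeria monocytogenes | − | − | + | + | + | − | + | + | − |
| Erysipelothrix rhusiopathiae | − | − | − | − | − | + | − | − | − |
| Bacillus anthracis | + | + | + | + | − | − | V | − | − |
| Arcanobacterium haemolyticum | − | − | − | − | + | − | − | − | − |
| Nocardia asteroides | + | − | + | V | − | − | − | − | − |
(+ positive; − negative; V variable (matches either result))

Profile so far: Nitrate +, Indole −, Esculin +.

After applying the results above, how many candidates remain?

Esculin +: excludes Corynebacterium diphtheriae, Corynebacterium jeikeium, Erysipelothrix rhusiopathiae, Arcanobacterium haemolyticum — 6 left.
Indole −: all 6 remaining candidates are consistent.
Nitrate +: excludes Lactobacillus acidophilus, Listeria monocytogenes — 4 left.
Still consistent: Bacillus anthracis, Bacillus cereus, Bacillus subtilis, Nocardia asteroides.

4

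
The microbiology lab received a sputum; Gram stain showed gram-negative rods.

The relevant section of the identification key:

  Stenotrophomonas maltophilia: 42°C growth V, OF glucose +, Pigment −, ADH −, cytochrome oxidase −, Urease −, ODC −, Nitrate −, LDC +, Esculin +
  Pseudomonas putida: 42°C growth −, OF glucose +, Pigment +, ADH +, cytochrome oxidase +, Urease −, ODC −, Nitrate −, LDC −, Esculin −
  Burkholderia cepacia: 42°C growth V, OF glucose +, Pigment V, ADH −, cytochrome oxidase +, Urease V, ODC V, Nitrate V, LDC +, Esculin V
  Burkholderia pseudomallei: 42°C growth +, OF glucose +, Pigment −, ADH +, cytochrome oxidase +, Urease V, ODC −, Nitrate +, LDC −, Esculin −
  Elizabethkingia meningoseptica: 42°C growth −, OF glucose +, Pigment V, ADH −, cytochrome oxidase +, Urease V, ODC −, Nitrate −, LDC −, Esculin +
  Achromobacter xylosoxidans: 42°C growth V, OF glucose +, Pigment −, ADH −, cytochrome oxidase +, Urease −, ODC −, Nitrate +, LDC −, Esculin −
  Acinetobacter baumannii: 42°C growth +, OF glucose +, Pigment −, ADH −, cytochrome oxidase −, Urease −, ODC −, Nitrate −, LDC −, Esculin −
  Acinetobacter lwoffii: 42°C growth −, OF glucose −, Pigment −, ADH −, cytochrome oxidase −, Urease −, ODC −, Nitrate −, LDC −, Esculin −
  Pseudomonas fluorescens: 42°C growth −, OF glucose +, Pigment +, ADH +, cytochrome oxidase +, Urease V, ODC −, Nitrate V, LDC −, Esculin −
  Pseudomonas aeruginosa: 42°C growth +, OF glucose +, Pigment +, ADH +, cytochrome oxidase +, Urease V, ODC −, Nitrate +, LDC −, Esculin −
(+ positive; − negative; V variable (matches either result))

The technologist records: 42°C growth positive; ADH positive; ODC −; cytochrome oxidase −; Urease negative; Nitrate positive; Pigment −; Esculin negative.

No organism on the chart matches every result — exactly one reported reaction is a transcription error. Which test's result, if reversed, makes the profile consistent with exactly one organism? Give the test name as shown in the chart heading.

cytochrome oxidase

As reported, no row in the chart matches all 8 reactions.
Reversing Nitrate → still no organism matches.
Reversing 42°C growth → still no organism matches.
Reversing cytochrome oxidase (to +) → unique match: Burkholderia pseudomallei.
Reversing ODC → still no organism matches.
Reversing Urease → still no organism matches.
Reversing Esculin → still no organism matches.
Reversing Pigment → still no organism matches.
Reversing ADH → still no organism matches.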